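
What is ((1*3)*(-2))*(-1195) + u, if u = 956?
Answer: 8126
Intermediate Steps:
((1*3)*(-2))*(-1195) + u = ((1*3)*(-2))*(-1195) + 956 = (3*(-2))*(-1195) + 956 = -6*(-1195) + 956 = 7170 + 956 = 8126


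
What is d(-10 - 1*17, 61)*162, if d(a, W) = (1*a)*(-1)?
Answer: 4374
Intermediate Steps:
d(a, W) = -a (d(a, W) = a*(-1) = -a)
d(-10 - 1*17, 61)*162 = -(-10 - 1*17)*162 = -(-10 - 17)*162 = -1*(-27)*162 = 27*162 = 4374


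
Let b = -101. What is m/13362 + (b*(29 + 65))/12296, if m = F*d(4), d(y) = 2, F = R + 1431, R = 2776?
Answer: -5850071/41074788 ≈ -0.14242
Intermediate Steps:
F = 4207 (F = 2776 + 1431 = 4207)
m = 8414 (m = 4207*2 = 8414)
m/13362 + (b*(29 + 65))/12296 = 8414/13362 - 101*(29 + 65)/12296 = 8414*(1/13362) - 101*94*(1/12296) = 4207/6681 - 9494*1/12296 = 4207/6681 - 4747/6148 = -5850071/41074788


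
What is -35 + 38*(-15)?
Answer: -605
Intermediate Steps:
-35 + 38*(-15) = -35 - 570 = -605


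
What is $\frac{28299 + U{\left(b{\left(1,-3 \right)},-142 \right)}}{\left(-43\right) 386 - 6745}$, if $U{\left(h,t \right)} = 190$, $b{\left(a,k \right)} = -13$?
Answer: $- \frac{919}{753} \approx -1.2205$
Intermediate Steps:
$\frac{28299 + U{\left(b{\left(1,-3 \right)},-142 \right)}}{\left(-43\right) 386 - 6745} = \frac{28299 + 190}{\left(-43\right) 386 - 6745} = \frac{28489}{-16598 - 6745} = \frac{28489}{-23343} = 28489 \left(- \frac{1}{23343}\right) = - \frac{919}{753}$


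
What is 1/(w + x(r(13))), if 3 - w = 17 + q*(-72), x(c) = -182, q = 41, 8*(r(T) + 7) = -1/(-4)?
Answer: 1/2756 ≈ 0.00036284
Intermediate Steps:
r(T) = -223/32 (r(T) = -7 + (-1/(-4))/8 = -7 + (-1*(-¼))/8 = -7 + (⅛)*(¼) = -7 + 1/32 = -223/32)
w = 2938 (w = 3 - (17 + 41*(-72)) = 3 - (17 - 2952) = 3 - 1*(-2935) = 3 + 2935 = 2938)
1/(w + x(r(13))) = 1/(2938 - 182) = 1/2756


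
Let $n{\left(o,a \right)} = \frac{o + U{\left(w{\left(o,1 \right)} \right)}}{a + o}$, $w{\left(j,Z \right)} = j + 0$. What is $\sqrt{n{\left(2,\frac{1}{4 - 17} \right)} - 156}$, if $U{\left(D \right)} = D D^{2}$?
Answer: $\frac{i \sqrt{3770}}{5} \approx 12.28 i$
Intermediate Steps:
$w{\left(j,Z \right)} = j$
$U{\left(D \right)} = D^{3}$
$n{\left(o,a \right)} = \frac{o + o^{3}}{a + o}$
$\sqrt{n{\left(2,\frac{1}{4 - 17} \right)} - 156} = \sqrt{\frac{2 + 2^{3}}{\frac{1}{4 - 17} + 2} - 156} = \sqrt{\frac{2 + 8}{\frac{1}{-13} + 2} - 156} = \sqrt{\frac{1}{- \frac{1}{13} + 2} \cdot 10 - 156} = \sqrt{\frac{1}{\frac{25}{13}} \cdot 10 - 156} = \sqrt{\frac{13}{25} \cdot 10 - 156} = \sqrt{\frac{26}{5} - 156} = \sqrt{- \frac{754}{5}} = \frac{i \sqrt{3770}}{5}$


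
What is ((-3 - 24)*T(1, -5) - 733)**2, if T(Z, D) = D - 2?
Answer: 295936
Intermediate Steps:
T(Z, D) = -2 + D
((-3 - 24)*T(1, -5) - 733)**2 = ((-3 - 24)*(-2 - 5) - 733)**2 = (-27*(-7) - 733)**2 = (189 - 733)**2 = (-544)**2 = 295936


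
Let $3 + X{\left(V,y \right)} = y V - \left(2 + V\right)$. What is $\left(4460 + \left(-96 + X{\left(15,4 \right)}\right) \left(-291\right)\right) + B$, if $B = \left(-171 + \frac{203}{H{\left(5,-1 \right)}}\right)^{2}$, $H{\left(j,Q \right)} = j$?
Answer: $\frac{944004}{25} \approx 37760.0$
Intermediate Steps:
$X{\left(V,y \right)} = -5 - V + V y$ ($X{\left(V,y \right)} = -3 - \left(2 + V - y V\right) = -3 - \left(2 + V - V y\right) = -5 - V + V y$)
$B = \frac{425104}{25}$ ($B = \left(-171 + \frac{203}{5}\right)^{2} = \left(- \frac{652}{5}\right)^{2} = \frac{425104}{25} \approx 17004.0$)
$\left(4460 + \left(-96 + X{\left(15,4 \right)}\right) \left(-291\right)\right) + B = \left(4460 + \left(-96 - -40\right) \left(-291\right)\right) + \frac{425104}{25} = \left(4460 + \left(-96 + 40\right) \left(-291\right)\right) + \frac{425104}{25} = \left(4460 - -16296\right) + \frac{425104}{25} = \left(4460 + 16296\right) + \frac{425104}{25} = 20756 + \frac{425104}{25} = \frac{944004}{25}$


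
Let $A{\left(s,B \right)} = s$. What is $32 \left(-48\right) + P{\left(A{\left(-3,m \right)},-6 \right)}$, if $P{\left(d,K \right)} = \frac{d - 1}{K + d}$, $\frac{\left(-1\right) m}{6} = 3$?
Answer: $- \frac{13820}{9} \approx -1535.6$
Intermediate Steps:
$m = -18$ ($m = \left(-6\right) 3 = -18$)
$P{\left(d,K \right)} = \frac{-1 + d}{K + d}$
$32 \left(-48\right) + P{\left(A{\left(-3,m \right)},-6 \right)} = 32 \left(-48\right) + \frac{-1 - 3}{-6 - 3} = -1536 + \frac{1}{-9} \left(-4\right) = -1536 - - \frac{4}{9} = -1536 + \frac{4}{9} = - \frac{13820}{9}$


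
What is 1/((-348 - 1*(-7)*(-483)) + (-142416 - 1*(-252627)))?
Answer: 1/106482 ≈ 9.3913e-6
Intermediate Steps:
1/((-348 - 1*(-7)*(-483)) + (-142416 - 1*(-252627))) = 1/((-348 + 7*(-483)) + (-142416 + 252627)) = 1/((-348 - 3381) + 110211) = 1/(-3729 + 110211) = 1/106482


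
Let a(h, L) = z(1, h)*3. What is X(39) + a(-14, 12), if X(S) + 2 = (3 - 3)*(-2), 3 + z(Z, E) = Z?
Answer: -8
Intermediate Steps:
z(Z, E) = -3 + Z
X(S) = -2 (X(S) = -2 + (3 - 3)*(-2) = -2 + 0*(-2) = -2 + 0 = -2)
a(h, L) = -6 (a(h, L) = (-3 + 1)*3 = -2*3 = -6)
X(39) + a(-14, 12) = -2 - 6 = -8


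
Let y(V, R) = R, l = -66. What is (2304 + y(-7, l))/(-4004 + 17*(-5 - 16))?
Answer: -2238/4361 ≈ -0.51319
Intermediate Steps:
(2304 + y(-7, l))/(-4004 + 17*(-5 - 16)) = (2304 - 66)/(-4004 + 17*(-5 - 16)) = 2238/(-4004 + 17*(-21)) = 2238/(-4004 - 357) = 2238/(-4361) = 2238*(-1/4361) = -2238/4361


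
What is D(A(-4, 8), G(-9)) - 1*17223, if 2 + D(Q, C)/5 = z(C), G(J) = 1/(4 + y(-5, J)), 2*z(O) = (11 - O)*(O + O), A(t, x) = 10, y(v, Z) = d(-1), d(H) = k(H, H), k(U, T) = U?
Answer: -154937/9 ≈ -17215.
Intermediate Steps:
d(H) = H
y(v, Z) = -1
z(O) = O*(11 - O) (z(O) = ((11 - O)*(O + O))/2 = ((11 - O)*(2*O))/2 = (2*O*(11 - O))/2 = O*(11 - O))
G(J) = 1/3 (G(J) = 1/(4 - 1) = 1/3)
D(Q, C) = -10 + 5*C*(11 - C) (D(Q, C) = -10 + 5*(C*(11 - C)) = -10 + 5*C*(11 - C))
D(A(-4, 8), G(-9)) - 1*17223 = (-10 - 5*1/3*(-11 + 1/3)) - 1*17223 = (-10 - 5*1/3*(-32/3)) - 17223 = (-10 + 160/9) - 17223 = 70/9 - 17223 = -154937/9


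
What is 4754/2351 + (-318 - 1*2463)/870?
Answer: -800717/681790 ≈ -1.1744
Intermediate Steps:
4754/2351 + (-318 - 1*2463)/870 = 4754*(1/2351) + (-318 - 2463)*(1/870) = 4754/2351 - 2781*1/870 = 4754/2351 - 927/290 = -800717/681790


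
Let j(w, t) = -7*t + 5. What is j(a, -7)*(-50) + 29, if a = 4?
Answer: -2671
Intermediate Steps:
j(w, t) = 5 - 7*t
j(a, -7)*(-50) + 29 = (5 - 7*(-7))*(-50) + 29 = (5 + 49)*(-50) + 29 = 54*(-50) + 29 = -2700 + 29 = -2671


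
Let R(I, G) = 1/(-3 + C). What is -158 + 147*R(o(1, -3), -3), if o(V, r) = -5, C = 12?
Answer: -425/3 ≈ -141.67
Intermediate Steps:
R(I, G) = 1/9 (R(I, G) = 1/(-3 + 12) = 1/9)
-158 + 147*R(o(1, -3), -3) = -158 + 147*(1/9) = -158 + 49/3 = -425/3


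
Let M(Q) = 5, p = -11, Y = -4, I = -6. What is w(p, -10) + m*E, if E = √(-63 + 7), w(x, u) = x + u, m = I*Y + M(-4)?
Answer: -21 + 58*I*√14 ≈ -21.0 + 217.02*I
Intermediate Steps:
m = 29 (m = -6*(-4) + 5 = 24 + 5 = 29)
w(x, u) = u + x
E = 2*I*√14 (E = √(-56) = 2*I*√14 ≈ 7.4833*I)
w(p, -10) + m*E = (-10 - 11) + 29*(2*I*√14) = -21 + 58*I*√14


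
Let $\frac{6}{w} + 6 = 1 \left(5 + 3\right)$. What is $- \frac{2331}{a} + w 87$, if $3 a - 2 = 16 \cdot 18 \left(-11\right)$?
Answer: $\frac{833319}{3166} \approx 263.21$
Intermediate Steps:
$a = - \frac{3166}{3}$ ($a = \frac{2}{3} + \frac{16 \cdot 18 \left(-11\right)}{3} = \frac{2}{3} + \frac{288 \left(-11\right)}{3} = \frac{2}{3} + \frac{1}{3} \left(-3168\right) = \frac{2}{3} - 1056 = - \frac{3166}{3} \approx -1055.3$)
$w = 3$ ($w = \frac{6}{-6 + 1 \left(5 + 3\right)} = \frac{6}{-6 + 1 \cdot 8} = \frac{6}{-6 + 8} = \frac{6}{2} = 6 \cdot \frac{1}{2} = 3$)
$- \frac{2331}{a} + w 87 = - \frac{2331}{- \frac{3166}{3}} + 3 \cdot 87 = \left(-2331\right) \left(- \frac{3}{3166}\right) + 261 = \frac{6993}{3166} + 261 = \frac{833319}{3166}$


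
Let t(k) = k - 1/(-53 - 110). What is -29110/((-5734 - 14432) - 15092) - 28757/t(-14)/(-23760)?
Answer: 706196914861/955431156240 ≈ 0.73914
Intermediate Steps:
t(k) = 1/163 + k (t(k) = k - 1/(-163) = k - 1*(-1/163) = k + 1/163 = 1/163 + k)
-29110/((-5734 - 14432) - 15092) - 28757/t(-14)/(-23760) = -29110/((-5734 - 14432) - 15092) - 28757/(1/163 - 14)/(-23760) = -29110/(-20166 - 15092) - 28757/(-2281/163)*(-1/23760) = -29110/(-35258) - 28757*(-163/2281)*(-1/23760) = -29110*(-1/35258) + (4687391/2281)*(-1/23760) = 14555/17629 - 4687391/54196560 = 706196914861/955431156240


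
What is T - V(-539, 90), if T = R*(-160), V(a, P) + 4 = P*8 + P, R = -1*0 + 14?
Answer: -3046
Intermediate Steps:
R = 14 (R = 0 + 14 = 14)
V(a, P) = -4 + 9*P (V(a, P) = -4 + (P*8 + P) = -4 + (8*P + P) = -4 + 9*P)
T = -2240 (T = 14*(-160) = -2240)
T - V(-539, 90) = -2240 - (-4 + 9*90) = -2240 - (-4 + 810) = -2240 - 1*806 = -2240 - 806 = -3046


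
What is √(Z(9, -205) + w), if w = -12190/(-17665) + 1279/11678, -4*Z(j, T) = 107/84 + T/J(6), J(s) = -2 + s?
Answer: √39917795088043403958/1732851708 ≈ 3.6460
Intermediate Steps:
Z(j, T) = -107/336 - T/16 (Z(j, T) = -(107/84 + T/(-2 + 6))/4 = -(107*(1/84) + T/4)/4 = -(107/84 + T*(¼))/4 = -(107/84 + T/4)/4 = -107/336 - T/16)
w = 32989671/41258374 (w = -12190*(-1/17665) + 1279*(1/11678) = 2438/3533 + 1279/11678 = 32989671/41258374 ≈ 0.79959)
√(Z(9, -205) + w) = √((-107/336 - 1/16*(-205)) + 32989671/41258374) = √((-107/336 + 205/16) + 32989671/41258374) = √(2099/168 + 32989671/41258374) = √(46071795877/3465703416) = √39917795088043403958/1732851708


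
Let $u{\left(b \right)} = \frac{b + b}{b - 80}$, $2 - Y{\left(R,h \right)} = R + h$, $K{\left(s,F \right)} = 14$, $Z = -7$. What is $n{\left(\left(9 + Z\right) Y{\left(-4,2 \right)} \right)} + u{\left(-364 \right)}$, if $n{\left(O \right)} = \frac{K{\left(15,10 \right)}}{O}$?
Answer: $\frac{1505}{444} \approx 3.3896$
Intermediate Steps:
$Y{\left(R,h \right)} = 2 - R - h$ ($Y{\left(R,h \right)} = 2 - \left(R + h\right) = 2 - R - h$)
$u{\left(b \right)} = \frac{2 b}{-80 + b}$
$n{\left(O \right)} = \frac{14}{O}$
$n{\left(\left(9 + Z\right) Y{\left(-4,2 \right)} \right)} + u{\left(-364 \right)} = \frac{14}{\left(9 - 7\right) \left(2 - -4 - 2\right)} + 2 \left(-364\right) \frac{1}{-80 - 364} = \frac{14}{2 \left(2 + 4 - 2\right)} + 2 \left(-364\right) \frac{1}{-444} = \frac{14}{2 \cdot 4} + 2 \left(-364\right) \left(- \frac{1}{444}\right) = \frac{14}{8} + \frac{182}{111} = 14 \cdot \frac{1}{8} + \frac{182}{111} = \frac{7}{4} + \frac{182}{111} = \frac{1505}{444}$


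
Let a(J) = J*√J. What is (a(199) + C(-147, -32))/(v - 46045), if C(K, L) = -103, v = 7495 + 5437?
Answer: 103/33113 - 199*√199/33113 ≈ -0.081667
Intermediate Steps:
v = 12932
a(J) = J^(3/2)
(a(199) + C(-147, -32))/(v - 46045) = (199^(3/2) - 103)/(12932 - 46045) = (199*√199 - 103)/(-33113) = (-103 + 199*√199)*(-1/33113) = 103/33113 - 199*√199/33113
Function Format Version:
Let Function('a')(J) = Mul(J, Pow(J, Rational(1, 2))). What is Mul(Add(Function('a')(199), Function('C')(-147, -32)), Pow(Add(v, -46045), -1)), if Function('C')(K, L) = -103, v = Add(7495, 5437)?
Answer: Add(Rational(103, 33113), Mul(Rational(-199, 33113), Pow(199, Rational(1, 2)))) ≈ -0.081667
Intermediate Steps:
v = 12932
Function('a')(J) = Pow(J, Rational(3, 2))
Mul(Add(Function('a')(199), Function('C')(-147, -32)), Pow(Add(v, -46045), -1)) = Mul(Add(Pow(199, Rational(3, 2)), -103), Pow(Add(12932, -46045), -1)) = Mul(Add(Mul(199, Pow(199, Rational(1, 2))), -103), Pow(-33113, -1)) = Mul(Add(-103, Mul(199, Pow(199, Rational(1, 2)))), Rational(-1, 33113)) = Add(Rational(103, 33113), Mul(Rational(-199, 33113), Pow(199, Rational(1, 2))))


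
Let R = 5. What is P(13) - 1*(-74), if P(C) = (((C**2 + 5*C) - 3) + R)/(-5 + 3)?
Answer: -44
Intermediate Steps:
P(C) = -1 - 5*C/2 - C**2/2 (P(C) = (((C**2 + 5*C) - 3) + 5)/(-5 + 3) = ((-3 + C**2 + 5*C) + 5)/(-2) = (2 + C**2 + 5*C)*(-1/2) = -1 - 5*C/2 - C**2/2)
P(13) - 1*(-74) = (-1 - 5/2*13 - 1/2*13**2) - 1*(-74) = (-1 - 65/2 - 1/2*169) + 74 = (-1 - 65/2 - 169/2) + 74 = -118 + 74 = -44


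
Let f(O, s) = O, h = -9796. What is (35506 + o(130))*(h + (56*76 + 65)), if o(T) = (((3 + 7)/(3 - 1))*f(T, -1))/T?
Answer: -194422725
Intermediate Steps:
o(T) = 5 (o(T) = (((3 + 7)/(3 - 1))*T)/T = ((10/2)*T)/T = ((10*(½))*T)/T = (5*T)/T = 5)
(35506 + o(130))*(h + (56*76 + 65)) = (35506 + 5)*(-9796 + (56*76 + 65)) = 35511*(-9796 + (4256 + 65)) = 35511*(-9796 + 4321) = 35511*(-5475) = -194422725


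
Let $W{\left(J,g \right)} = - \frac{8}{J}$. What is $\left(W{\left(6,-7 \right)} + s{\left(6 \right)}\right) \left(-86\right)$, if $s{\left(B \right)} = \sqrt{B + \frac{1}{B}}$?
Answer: $\frac{344}{3} - \frac{43 \sqrt{222}}{3} \approx -98.895$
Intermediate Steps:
$\left(W{\left(6,-7 \right)} + s{\left(6 \right)}\right) \left(-86\right) = \left(- \frac{8}{6} + \sqrt{6 + \frac{1}{6}}\right) \left(-86\right) = \left(\left(-8\right) \frac{1}{6} + \sqrt{6 + \frac{1}{6}}\right) \left(-86\right) = \left(- \frac{4}{3} + \sqrt{\frac{37}{6}}\right) \left(-86\right) = \left(- \frac{4}{3} + \frac{\sqrt{222}}{6}\right) \left(-86\right) = \frac{344}{3} - \frac{43 \sqrt{222}}{3}$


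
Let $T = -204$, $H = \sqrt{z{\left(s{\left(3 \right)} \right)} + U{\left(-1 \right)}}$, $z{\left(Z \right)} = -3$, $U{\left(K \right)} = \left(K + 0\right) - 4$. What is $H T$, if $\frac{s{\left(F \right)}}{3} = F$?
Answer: $- 408 i \sqrt{2} \approx - 577.0 i$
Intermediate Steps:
$s{\left(F \right)} = 3 F$
$U{\left(K \right)} = -4 + K$ ($U{\left(K \right)} = K - 4 = -4 + K$)
$H = 2 i \sqrt{2}$ ($H = \sqrt{-3 - 5} = \sqrt{-8} = 2 i \sqrt{2} \approx 2.8284 i$)
$H T = 2 i \sqrt{2} \left(-204\right) = - 408 i \sqrt{2}$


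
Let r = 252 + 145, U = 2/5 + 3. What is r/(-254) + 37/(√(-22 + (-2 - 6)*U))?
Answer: -397/254 - 37*I*√1230/246 ≈ -1.563 - 5.275*I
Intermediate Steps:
U = 17/5 (U = 2*(⅕) + 3 = ⅖ + 3 = 17/5 ≈ 3.4000)
r = 397
r/(-254) + 37/(√(-22 + (-2 - 6)*U)) = 397/(-254) + 37/(√(-22 + (-2 - 6)*(17/5))) = 397*(-1/254) + 37/(√(-22 - 8*17/5)) = -397/254 + 37/(√(-22 - 136/5)) = -397/254 + 37/(√(-246/5)) = -397/254 + 37/((I*√1230/5)) = -397/254 + 37*(-I*√1230/246) = -397/254 - 37*I*√1230/246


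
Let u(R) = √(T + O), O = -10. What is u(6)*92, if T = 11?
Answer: 92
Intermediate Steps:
u(R) = 1 (u(R) = √(11 - 10) = √1 = 1)
u(6)*92 = 1*92 = 92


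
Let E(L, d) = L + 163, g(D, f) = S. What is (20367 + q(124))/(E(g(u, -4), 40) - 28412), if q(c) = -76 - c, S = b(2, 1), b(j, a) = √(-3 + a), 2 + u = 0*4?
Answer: -569697583/798006003 - 20167*I*√2/798006003 ≈ -0.7139 - 3.574e-5*I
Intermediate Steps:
u = -2 (u = -2 + 0*4 = -2 + 0 = -2)
S = I*√2 (S = √(-3 + 1) = √(-2) = I*√2 ≈ 1.4142*I)
g(D, f) = I*√2
E(L, d) = 163 + L
(20367 + q(124))/(E(g(u, -4), 40) - 28412) = (20367 + (-76 - 1*124))/((163 + I*√2) - 28412) = (20367 + (-76 - 124))/(-28249 + I*√2) = (20367 - 200)/(-28249 + I*√2) = 20167/(-28249 + I*√2)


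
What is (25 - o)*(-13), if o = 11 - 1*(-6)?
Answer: -104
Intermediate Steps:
o = 17 (o = 11 + 6 = 17)
(25 - o)*(-13) = (25 - 1*17)*(-13) = (25 - 17)*(-13) = 8*(-13) = -104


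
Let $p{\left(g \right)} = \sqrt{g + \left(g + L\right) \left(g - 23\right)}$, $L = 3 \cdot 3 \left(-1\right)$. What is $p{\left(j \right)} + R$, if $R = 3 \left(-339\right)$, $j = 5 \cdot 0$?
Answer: $-1017 + 3 \sqrt{23} \approx -1002.6$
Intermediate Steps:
$L = -9$ ($L = 9 \left(-1\right) = -9$)
$j = 0$
$p{\left(g \right)} = \sqrt{g + \left(-23 + g\right) \left(-9 + g\right)}$ ($p{\left(g \right)} = \sqrt{g + \left(g - 9\right) \left(g - 23\right)} = \sqrt{g + \left(-9 + g\right) \left(-23 + g\right)} = \sqrt{g + \left(-23 + g\right) \left(-9 + g\right)}$)
$R = -1017$
$p{\left(j \right)} + R = \sqrt{207 + 0^{2} - 0} - 1017 = \sqrt{207 + 0 + 0} - 1017 = \sqrt{207} - 1017 = 3 \sqrt{23} - 1017 = -1017 + 3 \sqrt{23}$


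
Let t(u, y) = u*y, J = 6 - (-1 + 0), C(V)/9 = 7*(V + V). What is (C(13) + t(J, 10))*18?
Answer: 30744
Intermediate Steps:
C(V) = 126*V (C(V) = 9*(7*(V + V)) = 9*(7*(2*V)) = 9*(14*V) = 126*V)
J = 7 (J = 6 - 1*(-1) = 6 + 1 = 7)
(C(13) + t(J, 10))*18 = (126*13 + 7*10)*18 = (1638 + 70)*18 = 1708*18 = 30744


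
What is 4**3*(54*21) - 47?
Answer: 72529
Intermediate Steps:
4**3*(54*21) - 47 = 64*1134 - 47 = 72576 - 47 = 72529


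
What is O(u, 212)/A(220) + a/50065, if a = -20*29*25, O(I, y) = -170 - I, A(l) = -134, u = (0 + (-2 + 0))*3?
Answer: 626766/670871 ≈ 0.93426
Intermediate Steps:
u = -6 (u = (0 - 2)*3 = -2*3 = -6)
a = -14500 (a = -580*25 = -14500)
O(u, 212)/A(220) + a/50065 = (-170 - 1*(-6))/(-134) - 14500/50065 = (-170 + 6)*(-1/134) - 14500*1/50065 = -164*(-1/134) - 2900/10013 = 82/67 - 2900/10013 = 626766/670871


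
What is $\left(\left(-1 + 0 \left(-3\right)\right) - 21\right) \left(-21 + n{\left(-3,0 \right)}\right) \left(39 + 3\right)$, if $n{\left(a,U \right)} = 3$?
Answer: $16632$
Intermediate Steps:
$\left(\left(-1 + 0 \left(-3\right)\right) - 21\right) \left(-21 + n{\left(-3,0 \right)}\right) \left(39 + 3\right) = \left(\left(-1 + 0 \left(-3\right)\right) - 21\right) \left(-21 + 3\right) \left(39 + 3\right) = \left(\left(-1 + 0\right) - 21\right) \left(-18\right) 42 = \left(-1 - 21\right) \left(-18\right) 42 = \left(-22\right) \left(-18\right) 42 = 396 \cdot 42 = 16632$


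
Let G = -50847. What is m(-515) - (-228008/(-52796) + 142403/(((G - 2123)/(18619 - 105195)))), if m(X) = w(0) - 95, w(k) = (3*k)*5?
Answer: -81397857075631/349575515 ≈ -2.3285e+5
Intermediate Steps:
w(k) = 15*k
m(X) = -95 (m(X) = 15*0 - 95 = 0 - 95 = -95)
m(-515) - (-228008/(-52796) + 142403/(((G - 2123)/(18619 - 105195)))) = -95 - (-228008/(-52796) + 142403/(((-50847 - 2123)/(18619 - 105195)))) = -95 - (-228008*(-1/52796) + 142403/((-52970/(-86576)))) = -95 - (57002/13199 + 142403/((-52970*(-1/86576)))) = -95 - (57002/13199 + 142403/(26485/43288)) = -95 - (57002/13199 + 142403*(43288/26485)) = -95 - (57002/13199 + 6164341064/26485) = -95 - 1*81364647401706/349575515 = -95 - 81364647401706/349575515 = -81397857075631/349575515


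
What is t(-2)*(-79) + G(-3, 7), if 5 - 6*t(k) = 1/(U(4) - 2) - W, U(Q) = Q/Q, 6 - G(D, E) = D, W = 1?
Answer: -499/6 ≈ -83.167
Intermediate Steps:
G(D, E) = 6 - D
U(Q) = 1
t(k) = 7/6 (t(k) = 5/6 - (1/(1 - 2) - 1*1)/6 = 5/6 - (1/(-1) - 1)/6 = 5/6 - (-1 - 1)/6 = 5/6 - 1/6*(-2) = 5/6 + 1/3 = 7/6)
t(-2)*(-79) + G(-3, 7) = (7/6)*(-79) + (6 - 1*(-3)) = -553/6 + (6 + 3) = -553/6 + 9 = -499/6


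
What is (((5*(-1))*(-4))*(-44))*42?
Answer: -36960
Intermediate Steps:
(((5*(-1))*(-4))*(-44))*42 = (-5*(-4)*(-44))*42 = (20*(-44))*42 = -880*42 = -36960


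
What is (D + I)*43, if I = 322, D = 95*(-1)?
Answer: 9761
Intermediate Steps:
D = -95
(D + I)*43 = (-95 + 322)*43 = 227*43 = 9761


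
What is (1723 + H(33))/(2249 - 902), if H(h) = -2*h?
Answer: 1657/1347 ≈ 1.2301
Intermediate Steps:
(1723 + H(33))/(2249 - 902) = (1723 - 2*33)/(2249 - 902) = (1723 - 66)/1347 = 1657*(1/1347) = 1657/1347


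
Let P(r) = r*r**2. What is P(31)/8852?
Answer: 29791/8852 ≈ 3.3655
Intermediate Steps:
P(r) = r**3
P(31)/8852 = 31**3/8852 = 29791*(1/8852) = 29791/8852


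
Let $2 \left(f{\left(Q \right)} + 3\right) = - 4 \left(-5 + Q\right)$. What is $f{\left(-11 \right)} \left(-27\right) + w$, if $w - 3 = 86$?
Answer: $-694$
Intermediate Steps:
$w = 89$ ($w = 3 + 86 = 89$)
$f{\left(Q \right)} = 7 - 2 Q$ ($f{\left(Q \right)} = -3 + \frac{\left(-4\right) \left(-5 + Q\right)}{2} = -3 + \frac{20 - 4 Q}{2} = -3 - \left(-10 + 2 Q\right) = 7 - 2 Q$)
$f{\left(-11 \right)} \left(-27\right) + w = \left(7 - -22\right) \left(-27\right) + 89 = \left(7 + 22\right) \left(-27\right) + 89 = 29 \left(-27\right) + 89 = -783 + 89 = -694$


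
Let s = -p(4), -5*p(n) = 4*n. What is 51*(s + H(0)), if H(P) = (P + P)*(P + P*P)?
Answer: 816/5 ≈ 163.20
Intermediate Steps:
p(n) = -4*n/5
H(P) = 2*P*(P + P²) (H(P) = (2*P)*(P + P²) = 2*P*(P + P²))
s = 16/5 (s = -(-4)*4/5 = -1*(-16/5) = 16/5 ≈ 3.2000)
51*(s + H(0)) = 51*(16/5 + 2*0²*(1 + 0)) = 51*(16/5 + 2*0*1) = 51*(16/5 + 0) = 51*(16/5) = 816/5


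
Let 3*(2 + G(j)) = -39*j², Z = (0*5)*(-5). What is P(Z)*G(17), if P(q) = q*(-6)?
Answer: 0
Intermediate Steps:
Z = 0 (Z = 0*(-5) = 0)
G(j) = -2 - 13*j² (G(j) = -2 + (-39*j²)/3 = -2 - 13*j²)
P(q) = -6*q
P(Z)*G(17) = (-6*0)*(-2 - 13*17²) = 0*(-2 - 13*289) = 0*(-2 - 3757) = 0*(-3759) = 0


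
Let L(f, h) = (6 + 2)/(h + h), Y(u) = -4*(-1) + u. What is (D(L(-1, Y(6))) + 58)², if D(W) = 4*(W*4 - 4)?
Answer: 58564/25 ≈ 2342.6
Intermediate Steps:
Y(u) = 4 + u
L(f, h) = 4/h (L(f, h) = 8/((2*h)) = 8*(1/(2*h)) = 4/h)
D(W) = -16 + 16*W (D(W) = 4*(4*W - 4) = 4*(-4 + 4*W) = -16 + 16*W)
(D(L(-1, Y(6))) + 58)² = ((-16 + 16*(4/(4 + 6))) + 58)² = ((-16 + 16*(4/10)) + 58)² = ((-16 + 16*(4*(⅒))) + 58)² = ((-16 + 16*(⅖)) + 58)² = ((-16 + 32/5) + 58)² = (-48/5 + 58)² = (242/5)² = 58564/25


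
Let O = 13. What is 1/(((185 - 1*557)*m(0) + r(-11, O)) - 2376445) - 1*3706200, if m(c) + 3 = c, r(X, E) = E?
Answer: -8803396159201/2375316 ≈ -3.7062e+6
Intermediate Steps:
m(c) = -3 + c
1/(((185 - 1*557)*m(0) + r(-11, O)) - 2376445) - 1*3706200 = 1/(((185 - 1*557)*(-3 + 0) + 13) - 2376445) - 1*3706200 = 1/(((185 - 557)*(-3) + 13) - 2376445) - 3706200 = 1/((-372*(-3) + 13) - 2376445) - 3706200 = 1/((1116 + 13) - 2376445) - 3706200 = 1/(1129 - 2376445) - 3706200 = 1/(-2375316) - 3706200 = -1/2375316 - 3706200 = -8803396159201/2375316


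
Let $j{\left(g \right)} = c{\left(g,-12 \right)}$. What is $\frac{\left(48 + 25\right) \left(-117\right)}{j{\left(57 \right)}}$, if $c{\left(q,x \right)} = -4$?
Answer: $\frac{8541}{4} \approx 2135.3$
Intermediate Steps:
$j{\left(g \right)} = -4$
$\frac{\left(48 + 25\right) \left(-117\right)}{j{\left(57 \right)}} = \frac{\left(48 + 25\right) \left(-117\right)}{-4} = 73 \left(-117\right) \left(- \frac{1}{4}\right) = \left(-8541\right) \left(- \frac{1}{4}\right) = \frac{8541}{4}$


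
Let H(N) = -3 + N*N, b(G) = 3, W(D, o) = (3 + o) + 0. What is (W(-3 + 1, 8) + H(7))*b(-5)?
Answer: 171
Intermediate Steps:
W(D, o) = 3 + o
H(N) = -3 + N²
(W(-3 + 1, 8) + H(7))*b(-5) = ((3 + 8) + (-3 + 7²))*3 = (11 + (-3 + 49))*3 = (11 + 46)*3 = 57*3 = 171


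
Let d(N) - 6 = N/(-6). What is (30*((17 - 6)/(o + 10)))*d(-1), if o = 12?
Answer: 185/2 ≈ 92.500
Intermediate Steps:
d(N) = 6 - N/6 (d(N) = 6 + N/(-6) = 6 + N*(-1/6) = 6 - N/6)
(30*((17 - 6)/(o + 10)))*d(-1) = (30*((17 - 6)/(12 + 10)))*(6 - 1/6*(-1)) = (30*(11/22))*(6 + 1/6) = (30*(11*(1/22)))*(37/6) = (30*(1/2))*(37/6) = 15*(37/6) = 185/2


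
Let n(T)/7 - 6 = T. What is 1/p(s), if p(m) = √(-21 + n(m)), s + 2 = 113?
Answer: √798/798 ≈ 0.035400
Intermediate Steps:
s = 111 (s = -2 + 113 = 111)
n(T) = 42 + 7*T
p(m) = √(21 + 7*m) (p(m) = √(-21 + (42 + 7*m)) = √(21 + 7*m))
1/p(s) = 1/(√(21 + 7*111)) = 1/(√(21 + 777)) = 1/(√798) = √798/798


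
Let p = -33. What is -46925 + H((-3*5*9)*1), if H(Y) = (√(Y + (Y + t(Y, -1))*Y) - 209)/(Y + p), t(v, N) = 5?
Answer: -7883191/168 - 3*√215/56 ≈ -46925.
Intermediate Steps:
H(Y) = (-209 + √(Y + Y*(5 + Y)))/(-33 + Y) (H(Y) = (√(Y + (Y + 5)*Y) - 209)/(Y - 33) = (√(Y + (5 + Y)*Y) - 209)/(-33 + Y) = (√(Y + Y*(5 + Y)) - 209)/(-33 + Y) = (-209 + √(Y + Y*(5 + Y)))/(-33 + Y))
-46925 + H((-3*5*9)*1) = -46925 + (-209 + √(((-3*5*9)*1)*(6 + (-3*5*9)*1)))/(-33 + (-3*5*9)*1) = -46925 + (-209 + √((-15*9*1)*(6 - 15*9*1)))/(-33 - 15*9*1) = -46925 + (-209 + √((-135*1)*(6 - 135*1)))/(-33 - 135*1) = -46925 + (-209 + √(-135*(6 - 135)))/(-33 - 135) = -46925 + (-209 + √(-135*(-129)))/(-168) = -46925 - (-209 + √17415)/168 = -46925 - (-209 + 9*√215)/168 = -46925 + (209/168 - 3*√215/56) = -7883191/168 - 3*√215/56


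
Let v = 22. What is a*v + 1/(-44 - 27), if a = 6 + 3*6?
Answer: 37487/71 ≈ 527.99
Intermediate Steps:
a = 24 (a = 6 + 18 = 24)
a*v + 1/(-44 - 27) = 24*22 + 1/(-44 - 27) = 528 + 1/(-71) = 528 - 1/71 = 37487/71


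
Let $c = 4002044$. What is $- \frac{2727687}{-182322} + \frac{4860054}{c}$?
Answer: $\frac{491767423234}{30402527757} \approx 16.175$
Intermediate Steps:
$- \frac{2727687}{-182322} + \frac{4860054}{c} = - \frac{2727687}{-182322} + \frac{4860054}{4002044} = \left(-2727687\right) \left(- \frac{1}{182322}\right) + 4860054 \cdot \frac{1}{4002044} = \frac{909229}{60774} + \frac{2430027}{2001022} = \frac{491767423234}{30402527757}$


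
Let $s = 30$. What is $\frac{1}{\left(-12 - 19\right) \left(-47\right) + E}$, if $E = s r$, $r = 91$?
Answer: $\frac{1}{4187} \approx 0.00023883$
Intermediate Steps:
$E = 2730$ ($E = 30 \cdot 91 = 2730$)
$\frac{1}{\left(-12 - 19\right) \left(-47\right) + E} = \frac{1}{\left(-12 - 19\right) \left(-47\right) + 2730} = \frac{1}{\left(-31\right) \left(-47\right) + 2730} = \frac{1}{1457 + 2730} = \frac{1}{4187}$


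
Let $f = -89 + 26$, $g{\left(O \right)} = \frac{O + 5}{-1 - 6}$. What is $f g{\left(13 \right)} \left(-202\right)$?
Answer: $-32724$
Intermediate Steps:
$g{\left(O \right)} = - \frac{5}{7} - \frac{O}{7}$ ($g{\left(O \right)} = \frac{5 + O}{-7} = \left(5 + O\right) \left(- \frac{1}{7}\right) = - \frac{5}{7} - \frac{O}{7}$)
$f = -63$
$f g{\left(13 \right)} \left(-202\right) = - 63 \left(- \frac{5}{7} - \frac{13}{7}\right) \left(-202\right) = \left(-63\right) \left(- \frac{18}{7}\right) \left(-202\right) = 162 \left(-202\right) = -32724$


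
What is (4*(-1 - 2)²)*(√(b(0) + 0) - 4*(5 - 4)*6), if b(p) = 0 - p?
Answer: -864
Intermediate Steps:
b(p) = -p
(4*(-1 - 2)²)*(√(b(0) + 0) - 4*(5 - 4)*6) = (4*(-1 - 2)²)*(√(-1*0 + 0) - 4*(5 - 4)*6) = (4*(-3)²)*(√(0 + 0) - 4*1*6) = (4*9)*(√0 - 4*6) = 36*(0 - 24) = 36*(-24) = -864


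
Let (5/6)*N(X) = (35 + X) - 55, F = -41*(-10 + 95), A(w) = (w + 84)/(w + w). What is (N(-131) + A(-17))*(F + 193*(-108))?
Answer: 757580731/170 ≈ 4.4564e+6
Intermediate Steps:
A(w) = (84 + w)/(2*w) (A(w) = (84 + w)/((2*w)) = (84 + w)*(1/(2*w)) = (84 + w)/(2*w))
F = -3485 (F = -41*85 = -3485)
N(X) = -24 + 6*X/5 (N(X) = 6*((35 + X) - 55)/5 = 6*(-20 + X)/5 = -24 + 6*X/5)
(N(-131) + A(-17))*(F + 193*(-108)) = ((-24 + (6/5)*(-131)) + (½)*(84 - 17)/(-17))*(-3485 + 193*(-108)) = ((-24 - 786/5) + (½)*(-1/17)*67)*(-3485 - 20844) = (-906/5 - 67/34)*(-24329) = -31139/170*(-24329) = 757580731/170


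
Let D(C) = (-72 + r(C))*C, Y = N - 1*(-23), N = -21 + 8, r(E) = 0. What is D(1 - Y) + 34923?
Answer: 35571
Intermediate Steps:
N = -13
Y = 10 (Y = -13 - 1*(-23) = -13 + 23 = 10)
D(C) = -72*C (D(C) = (-72 + 0)*C = -72*C)
D(1 - Y) + 34923 = -72*(1 - 1*10) + 34923 = -72*(1 - 10) + 34923 = -72*(-9) + 34923 = 648 + 34923 = 35571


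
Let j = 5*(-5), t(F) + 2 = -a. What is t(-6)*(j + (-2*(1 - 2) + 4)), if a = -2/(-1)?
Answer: 76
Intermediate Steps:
a = 2 (a = -2*(-1) = 2)
t(F) = -4 (t(F) = -2 - 1*2 = -2 - 2 = -4)
j = -25
t(-6)*(j + (-2*(1 - 2) + 4)) = -4*(-25 + (-2*(1 - 2) + 4)) = -4*(-25 + (-2*(-1) + 4)) = -4*(-25 + (2 + 4)) = -4*(-25 + 6) = -4*(-19) = 76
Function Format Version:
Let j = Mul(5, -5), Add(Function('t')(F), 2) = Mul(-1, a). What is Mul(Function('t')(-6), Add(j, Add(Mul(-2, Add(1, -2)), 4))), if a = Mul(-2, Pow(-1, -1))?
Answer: 76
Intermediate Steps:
a = 2 (a = Mul(-2, -1) = 2)
Function('t')(F) = -4 (Function('t')(F) = Add(-2, Mul(-1, 2)) = Add(-2, -2) = -4)
j = -25
Mul(Function('t')(-6), Add(j, Add(Mul(-2, Add(1, -2)), 4))) = Mul(-4, Add(-25, Add(Mul(-2, Add(1, -2)), 4))) = Mul(-4, Add(-25, Add(Mul(-2, -1), 4))) = Mul(-4, Add(-25, Add(2, 4))) = Mul(-4, Add(-25, 6)) = Mul(-4, -19) = 76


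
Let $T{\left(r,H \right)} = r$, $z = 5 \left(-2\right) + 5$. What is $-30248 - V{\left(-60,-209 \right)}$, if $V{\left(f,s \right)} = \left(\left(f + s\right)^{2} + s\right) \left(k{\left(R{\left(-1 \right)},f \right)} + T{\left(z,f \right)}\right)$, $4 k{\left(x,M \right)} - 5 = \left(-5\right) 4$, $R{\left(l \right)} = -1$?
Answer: $601082$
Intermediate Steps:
$z = -5$ ($z = -10 + 5 = -5$)
$k{\left(x,M \right)} = - \frac{15}{4}$ ($k{\left(x,M \right)} = \frac{5}{4} + \frac{\left(-5\right) 4}{4} = \frac{5}{4} + \frac{1}{4} \left(-20\right) = \frac{5}{4} - 5 = - \frac{15}{4}$)
$V{\left(f,s \right)} = - \frac{35 s}{4} - \frac{35 \left(f + s\right)^{2}}{4}$ ($V{\left(f,s \right)} = \left(\left(f + s\right)^{2} + s\right) \left(- \frac{15}{4} - 5\right) = \left(s + \left(f + s\right)^{2}\right) \left(- \frac{35}{4}\right) = - \frac{35 s}{4} - \frac{35 \left(f + s\right)^{2}}{4}$)
$-30248 - V{\left(-60,-209 \right)} = -30248 - \left(\left(- \frac{35}{4}\right) \left(-209\right) - \frac{35 \left(-60 - 209\right)^{2}}{4}\right) = -30248 - \left(\frac{7315}{4} - \frac{35 \left(-269\right)^{2}}{4}\right) = -30248 - \left(\frac{7315}{4} - \frac{2532635}{4}\right) = -30248 - -631330 = -30248 + 631330 = 601082$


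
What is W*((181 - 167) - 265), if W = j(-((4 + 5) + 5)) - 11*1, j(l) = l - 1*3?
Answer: 7028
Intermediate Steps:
j(l) = -3 + l (j(l) = l - 3 = -3 + l)
W = -28 (W = (-3 - ((4 + 5) + 5)) - 11*1 = (-3 - (9 + 5)) - 11 = (-3 - 1*14) - 11 = (-3 - 14) - 11 = -17 - 11 = -28)
W*((181 - 167) - 265) = -28*((181 - 167) - 265) = -28*(14 - 265) = -28*(-251) = 7028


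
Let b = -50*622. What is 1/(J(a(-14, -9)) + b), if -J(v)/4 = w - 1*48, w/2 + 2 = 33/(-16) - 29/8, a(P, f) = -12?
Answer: -2/61693 ≈ -3.2419e-5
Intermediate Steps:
b = -31100
w = -123/8 (w = -4 + 2*(33/(-16) - 29/8) = -4 + 2*(33*(-1/16) - 29*⅛) = -4 + 2*(-33/16 - 29/8) = -4 + 2*(-91/16) = -4 - 91/8 = -123/8 ≈ -15.375)
J(v) = 507/2 (J(v) = -4*(-123/8 - 1*48) = -4*(-123/8 - 48) = -4*(-507/8) = 507/2)
1/(J(a(-14, -9)) + b) = 1/(507/2 - 31100) = 1/(-61693/2) = -2/61693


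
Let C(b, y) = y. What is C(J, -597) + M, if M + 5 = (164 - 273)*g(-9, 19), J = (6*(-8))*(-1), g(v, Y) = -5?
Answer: -57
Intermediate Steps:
J = 48 (J = -48*(-1) = 48)
M = 540 (M = -5 + (164 - 273)*(-5) = -5 - 109*(-5) = -5 + 545 = 540)
C(J, -597) + M = -597 + 540 = -57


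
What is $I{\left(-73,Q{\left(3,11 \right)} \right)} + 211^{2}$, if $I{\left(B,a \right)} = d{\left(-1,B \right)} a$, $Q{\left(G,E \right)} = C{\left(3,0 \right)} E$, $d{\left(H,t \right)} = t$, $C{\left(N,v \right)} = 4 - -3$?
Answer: $38900$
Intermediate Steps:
$C{\left(N,v \right)} = 7$ ($C{\left(N,v \right)} = 4 + 3 = 7$)
$Q{\left(G,E \right)} = 7 E$
$I{\left(B,a \right)} = B a$
$I{\left(-73,Q{\left(3,11 \right)} \right)} + 211^{2} = - 73 \cdot 7 \cdot 11 + 211^{2} = \left(-73\right) 77 + 44521 = -5621 + 44521 = 38900$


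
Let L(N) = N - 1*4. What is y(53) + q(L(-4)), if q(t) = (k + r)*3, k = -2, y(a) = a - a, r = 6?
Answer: 12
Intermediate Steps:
y(a) = 0
L(N) = -4 + N (L(N) = N - 4 = -4 + N)
q(t) = 12 (q(t) = (-2 + 6)*3 = 4*3 = 12)
y(53) + q(L(-4)) = 0 + 12 = 12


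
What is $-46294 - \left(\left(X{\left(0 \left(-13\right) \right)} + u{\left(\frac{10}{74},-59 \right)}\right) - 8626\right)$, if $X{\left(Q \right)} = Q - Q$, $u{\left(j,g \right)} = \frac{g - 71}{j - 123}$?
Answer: $- \frac{85621769}{2273} \approx -37669.0$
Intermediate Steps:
$u{\left(j,g \right)} = \frac{-71 + g}{-123 + j}$
$X{\left(Q \right)} = 0$
$-46294 - \left(\left(X{\left(0 \left(-13\right) \right)} + u{\left(\frac{10}{74},-59 \right)}\right) - 8626\right) = -46294 - \left(\left(0 + \frac{-71 - 59}{-123 + \frac{10}{74}}\right) - 8626\right) = -46294 - \left(\left(0 + \frac{1}{-123 + 10 \cdot \frac{1}{74}} \left(-130\right)\right) - 8626\right) = -46294 - \left(\left(0 + \frac{1}{-123 + \frac{5}{37}} \left(-130\right)\right) - 8626\right) = -46294 - \left(\left(0 + \frac{1}{- \frac{4546}{37}} \left(-130\right)\right) - 8626\right) = -46294 - \left(\left(0 - - \frac{2405}{2273}\right) - 8626\right) = -46294 - \left(\left(0 + \frac{2405}{2273}\right) - 8626\right) = -46294 - \left(\frac{2405}{2273} - 8626\right) = -46294 - - \frac{19604493}{2273} = -46294 + \frac{19604493}{2273} = - \frac{85621769}{2273}$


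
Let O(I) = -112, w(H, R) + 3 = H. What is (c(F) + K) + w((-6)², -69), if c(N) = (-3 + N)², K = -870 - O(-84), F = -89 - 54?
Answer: 20591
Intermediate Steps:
w(H, R) = -3 + H
F = -143
K = -758 (K = -870 - 1*(-112) = -870 + 112 = -758)
(c(F) + K) + w((-6)², -69) = ((-3 - 143)² - 758) + (-3 + (-6)²) = ((-146)² - 758) + (-3 + 36) = (21316 - 758) + 33 = 20558 + 33 = 20591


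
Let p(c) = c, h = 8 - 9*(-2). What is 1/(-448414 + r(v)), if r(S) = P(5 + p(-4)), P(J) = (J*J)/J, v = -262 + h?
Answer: -1/448413 ≈ -2.2301e-6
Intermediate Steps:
h = 26 (h = 8 + 18 = 26)
v = -236 (v = -262 + 26 = -236)
P(J) = J (P(J) = J²/J = J)
r(S) = 1 (r(S) = 5 - 4 = 1)
1/(-448414 + r(v)) = 1/(-448414 + 1) = 1/(-448413) = -1/448413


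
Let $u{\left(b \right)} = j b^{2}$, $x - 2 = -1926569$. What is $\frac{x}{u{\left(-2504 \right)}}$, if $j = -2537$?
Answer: $\frac{1926567}{15907030592} \approx 0.00012111$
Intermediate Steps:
$x = -1926567$ ($x = 2 - 1926569 = -1926567$)
$u{\left(b \right)} = - 2537 b^{2}$
$\frac{x}{u{\left(-2504 \right)}} = - \frac{1926567}{\left(-2537\right) \left(-2504\right)^{2}} = - \frac{1926567}{\left(-2537\right) 6270016} = - \frac{1926567}{-15907030592} = \left(-1926567\right) \left(- \frac{1}{15907030592}\right) = \frac{1926567}{15907030592}$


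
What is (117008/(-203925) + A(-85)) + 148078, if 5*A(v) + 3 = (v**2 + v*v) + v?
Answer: 30782443312/203925 ≈ 1.5095e+5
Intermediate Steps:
A(v) = -3/5 + v/5 + 2*v**2/5 (A(v) = -3/5 + ((v**2 + v*v) + v)/5 = -3/5 + ((v**2 + v**2) + v)/5 = -3/5 + (2*v**2 + v)/5 = -3/5 + (v + 2*v**2)/5 = -3/5 + (v/5 + 2*v**2/5) = -3/5 + v/5 + 2*v**2/5)
(117008/(-203925) + A(-85)) + 148078 = (117008/(-203925) + (-3/5 + (1/5)*(-85) + (2/5)*(-85)**2)) + 148078 = (117008*(-1/203925) + (-3/5 - 17 + (2/5)*7225)) + 148078 = (-117008/203925 + (-3/5 - 17 + 2890)) + 148078 = (-117008/203925 + 14362/5) + 148078 = 585637162/203925 + 148078 = 30782443312/203925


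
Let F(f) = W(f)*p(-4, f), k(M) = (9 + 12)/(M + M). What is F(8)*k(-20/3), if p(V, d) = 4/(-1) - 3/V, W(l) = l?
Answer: 819/20 ≈ 40.950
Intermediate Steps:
p(V, d) = -4 - 3/V (p(V, d) = 4*(-1) - 3/V = -4 - 3/V)
k(M) = 21/(2*M) (k(M) = 21/((2*M)) = 21*(1/(2*M)) = 21/(2*M))
F(f) = -13*f/4 (F(f) = f*(-4 - 3/(-4)) = f*(-4 - 3*(-1/4)) = f*(-4 + 3/4) = f*(-13/4) = -13*f/4)
F(8)*k(-20/3) = (-13/4*8)*(21/(2*((-20/3)))) = -273/((-20*1/3)) = -273/(-20/3) = -273*(-3)/20 = -26*(-63/40) = 819/20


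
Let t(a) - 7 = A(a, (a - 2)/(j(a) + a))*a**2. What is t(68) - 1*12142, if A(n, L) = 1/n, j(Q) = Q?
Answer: -12067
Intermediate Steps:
t(a) = 7 + a (t(a) = 7 + a**2/a = 7 + a)
t(68) - 1*12142 = (7 + 68) - 1*12142 = 75 - 12142 = -12067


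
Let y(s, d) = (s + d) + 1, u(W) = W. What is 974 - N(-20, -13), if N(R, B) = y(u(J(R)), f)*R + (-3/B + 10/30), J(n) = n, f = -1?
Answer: 22364/39 ≈ 573.44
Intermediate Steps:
y(s, d) = 1 + d + s (y(s, d) = (d + s) + 1 = 1 + d + s)
N(R, B) = ⅓ + R² - 3/B (N(R, B) = (1 - 1 + R)*R + (-3/B + 10/30) = R*R + (-3/B + 10*(1/30)) = R² + (-3/B + ⅓) = R² + (⅓ - 3/B) = ⅓ + R² - 3/B)
974 - N(-20, -13) = 974 - (⅓ + (-20)² - 3/(-13)) = 974 - (⅓ + 400 - 3*(-1/13)) = 974 - (⅓ + 400 + 3/13) = 974 - 1*15622/39 = 974 - 15622/39 = 22364/39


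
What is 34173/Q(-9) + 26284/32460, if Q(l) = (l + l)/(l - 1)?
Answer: 154069846/8115 ≈ 18986.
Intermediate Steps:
Q(l) = 2*l/(-1 + l) (Q(l) = (2*l)/(-1 + l) = 2*l/(-1 + l))
34173/Q(-9) + 26284/32460 = 34173/((2*(-9)/(-1 - 9))) + 26284/32460 = 34173/((2*(-9)/(-10))) + 26284*(1/32460) = 34173/((2*(-9)*(-⅒))) + 6571/8115 = 34173/(9/5) + 6571/8115 = 34173*(5/9) + 6571/8115 = 18985 + 6571/8115 = 154069846/8115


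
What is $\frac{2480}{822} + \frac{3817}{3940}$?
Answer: $\frac{6454387}{1619340} \approx 3.9858$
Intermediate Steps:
$\frac{2480}{822} + \frac{3817}{3940} = 2480 \cdot \frac{1}{822} + 3817 \cdot \frac{1}{3940} = \frac{1240}{411} + \frac{3817}{3940} = \frac{6454387}{1619340}$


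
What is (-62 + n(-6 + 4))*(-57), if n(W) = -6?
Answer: 3876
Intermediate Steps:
(-62 + n(-6 + 4))*(-57) = (-62 - 6)*(-57) = -68*(-57) = 3876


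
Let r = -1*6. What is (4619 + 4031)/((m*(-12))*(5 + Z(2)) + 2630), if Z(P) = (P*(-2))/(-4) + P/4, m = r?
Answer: 4325/1549 ≈ 2.7921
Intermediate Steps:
r = -6
m = -6
Z(P) = 3*P/4 (Z(P) = -2*P*(-¼) + P*(¼) = P/2 + P/4 = 3*P/4)
(4619 + 4031)/((m*(-12))*(5 + Z(2)) + 2630) = (4619 + 4031)/((-6*(-12))*(5 + (¾)*2) + 2630) = 8650/(72*(5 + 3/2) + 2630) = 8650/(72*(13/2) + 2630) = 8650/(468 + 2630) = 8650/3098 = 8650*(1/3098) = 4325/1549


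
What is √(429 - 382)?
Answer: √47 ≈ 6.8557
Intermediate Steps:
√(429 - 382) = √47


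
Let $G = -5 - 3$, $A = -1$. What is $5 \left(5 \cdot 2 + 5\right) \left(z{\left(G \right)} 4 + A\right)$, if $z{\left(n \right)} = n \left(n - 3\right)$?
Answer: $26325$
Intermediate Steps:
$G = -8$ ($G = -5 - 3 = -8$)
$z{\left(n \right)} = n \left(-3 + n\right)$
$5 \left(5 \cdot 2 + 5\right) \left(z{\left(G \right)} 4 + A\right) = 5 \left(5 \cdot 2 + 5\right) \left(- 8 \left(-3 - 8\right) 4 - 1\right) = 5 \left(10 + 5\right) \left(\left(-8\right) \left(-11\right) 4 - 1\right) = 5 \cdot 15 \left(88 \cdot 4 - 1\right) = 75 \left(352 - 1\right) = 75 \cdot 351 = 26325$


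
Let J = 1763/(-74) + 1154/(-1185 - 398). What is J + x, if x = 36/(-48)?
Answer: -5928163/234284 ≈ -25.303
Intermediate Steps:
J = -2876225/117142 (J = 1763*(-1/74) + 1154/(-1583) = -1763/74 + 1154*(-1/1583) = -1763/74 - 1154/1583 = -2876225/117142 ≈ -24.553)
x = -¾ (x = 36*(-1/48) = -¾ ≈ -0.75000)
J + x = -2876225/117142 - ¾ = -5928163/234284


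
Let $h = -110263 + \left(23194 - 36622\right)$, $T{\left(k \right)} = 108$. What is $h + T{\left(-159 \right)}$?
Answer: $-123583$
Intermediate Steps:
$h = -123691$ ($h = -110263 + \left(23194 - 36622\right) = -110263 - 13428 = -123691$)
$h + T{\left(-159 \right)} = -123691 + 108 = -123583$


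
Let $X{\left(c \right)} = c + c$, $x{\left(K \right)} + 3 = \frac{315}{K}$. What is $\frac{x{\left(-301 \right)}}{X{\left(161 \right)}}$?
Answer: $- \frac{87}{6923} \approx -0.012567$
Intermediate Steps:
$x{\left(K \right)} = -3 + \frac{315}{K}$
$X{\left(c \right)} = 2 c$
$\frac{x{\left(-301 \right)}}{X{\left(161 \right)}} = \frac{-3 + \frac{315}{-301}}{2 \cdot 161} = \frac{-3 + 315 \left(- \frac{1}{301}\right)}{322} = \left(-3 - \frac{45}{43}\right) \frac{1}{322} = \left(- \frac{174}{43}\right) \frac{1}{322} = - \frac{87}{6923}$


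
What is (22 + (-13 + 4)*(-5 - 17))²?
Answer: 48400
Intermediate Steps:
(22 + (-13 + 4)*(-5 - 17))² = (22 - 9*(-22))² = (22 + 198)² = 220² = 48400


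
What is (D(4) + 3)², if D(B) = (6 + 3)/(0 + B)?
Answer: 441/16 ≈ 27.563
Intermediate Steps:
D(B) = 9/B
(D(4) + 3)² = (9/4 + 3)² = (21/4)² = 441/16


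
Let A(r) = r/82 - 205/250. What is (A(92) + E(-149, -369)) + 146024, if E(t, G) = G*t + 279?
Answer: 412632819/2050 ≈ 2.0128e+5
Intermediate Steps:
A(r) = -41/50 + r/82 (A(r) = r*(1/82) - 205*1/250 = r/82 - 41/50 = -41/50 + r/82)
E(t, G) = 279 + G*t
(A(92) + E(-149, -369)) + 146024 = ((-41/50 + (1/82)*92) + (279 - 369*(-149))) + 146024 = ((-41/50 + 46/41) + (279 + 54981)) + 146024 = (619/2050 + 55260) + 146024 = 113283619/2050 + 146024 = 412632819/2050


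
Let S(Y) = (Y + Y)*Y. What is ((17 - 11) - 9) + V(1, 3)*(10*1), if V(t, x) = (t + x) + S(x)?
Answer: 217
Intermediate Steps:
S(Y) = 2*Y² (S(Y) = (2*Y)*Y = 2*Y²)
V(t, x) = t + x + 2*x² (V(t, x) = (t + x) + 2*x² = t + x + 2*x²)
((17 - 11) - 9) + V(1, 3)*(10*1) = ((17 - 11) - 9) + (1 + 3 + 2*3²)*(10*1) = (6 - 9) + (1 + 3 + 2*9)*10 = -3 + (1 + 3 + 18)*10 = -3 + 22*10 = -3 + 220 = 217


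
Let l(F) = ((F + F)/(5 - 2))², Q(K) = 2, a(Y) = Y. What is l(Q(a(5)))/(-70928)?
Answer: -1/39897 ≈ -2.5065e-5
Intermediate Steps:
l(F) = 4*F²/9 (l(F) = ((2*F)/3)² = ((2*F)*(⅓))² = (2*F/3)² = 4*F²/9)
l(Q(a(5)))/(-70928) = ((4/9)*2²)/(-70928) = ((4/9)*4)*(-1/70928) = (16/9)*(-1/70928) = -1/39897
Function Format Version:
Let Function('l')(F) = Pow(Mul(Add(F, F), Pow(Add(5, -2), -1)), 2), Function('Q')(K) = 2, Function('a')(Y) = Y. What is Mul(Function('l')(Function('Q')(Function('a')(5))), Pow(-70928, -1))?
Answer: Rational(-1, 39897) ≈ -2.5065e-5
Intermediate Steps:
Function('l')(F) = Mul(Rational(4, 9), Pow(F, 2)) (Function('l')(F) = Pow(Mul(Mul(2, F), Pow(3, -1)), 2) = Pow(Mul(Mul(2, F), Rational(1, 3)), 2) = Pow(Mul(Rational(2, 3), F), 2) = Mul(Rational(4, 9), Pow(F, 2)))
Mul(Function('l')(Function('Q')(Function('a')(5))), Pow(-70928, -1)) = Mul(Mul(Rational(4, 9), Pow(2, 2)), Pow(-70928, -1)) = Mul(Mul(Rational(4, 9), 4), Rational(-1, 70928)) = Mul(Rational(16, 9), Rational(-1, 70928)) = Rational(-1, 39897)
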